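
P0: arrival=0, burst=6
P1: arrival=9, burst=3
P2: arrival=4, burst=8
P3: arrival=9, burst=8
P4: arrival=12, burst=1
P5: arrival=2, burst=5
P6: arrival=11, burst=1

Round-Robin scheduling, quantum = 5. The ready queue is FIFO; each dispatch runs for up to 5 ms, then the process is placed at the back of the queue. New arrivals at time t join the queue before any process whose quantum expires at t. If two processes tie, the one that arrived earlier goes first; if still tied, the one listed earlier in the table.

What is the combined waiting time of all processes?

78

Schedule: | P0 0-5 | P5 5-10 | P2 10-15 | P0 15-16 | P1 16-19 | P3 19-24 | P6 24-25 | P4 25-26 | P2 26-29 | P3 29-32 |
Completion: P0=16  P1=19  P2=29  P3=32  P4=26  P5=10  P6=25
Turnaround (C−A): P0=16  P1=10  P2=25  P3=23  P4=14  P5=8  P6=14
Waiting = turnaround − burst: P0=10, P1=7, P2=17, P3=15, P4=13, P5=3, P6=13
Total waiting = 10 + 7 + 17 + 15 + 13 + 3 + 13 = 78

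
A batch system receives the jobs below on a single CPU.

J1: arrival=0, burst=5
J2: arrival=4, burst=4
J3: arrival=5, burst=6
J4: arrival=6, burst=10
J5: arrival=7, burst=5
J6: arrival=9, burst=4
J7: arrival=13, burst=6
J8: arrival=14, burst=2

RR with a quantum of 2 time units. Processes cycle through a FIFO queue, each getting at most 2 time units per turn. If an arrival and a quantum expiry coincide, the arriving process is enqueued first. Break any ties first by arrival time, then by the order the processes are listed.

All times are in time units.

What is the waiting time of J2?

Schedule: | J1 0-4 | J2 4-6 | J1 6-7 | J3 7-9 | J4 9-11 | J2 11-13 | J5 13-15 | J6 15-17 | J3 17-19 | J4 19-21 | J7 21-23 | J8 23-25 | J5 25-27 | J6 27-29 | J3 29-31 | J4 31-33 | J7 33-35 | J5 35-36 | J4 36-38 | J7 38-40 | J4 40-42 |
Completion: J1=7  J2=13  J3=31  J4=42  J5=36  J6=29  J7=40  J8=25
Waiting(J2) = turnaround − burst = 9 − 4 = 5

5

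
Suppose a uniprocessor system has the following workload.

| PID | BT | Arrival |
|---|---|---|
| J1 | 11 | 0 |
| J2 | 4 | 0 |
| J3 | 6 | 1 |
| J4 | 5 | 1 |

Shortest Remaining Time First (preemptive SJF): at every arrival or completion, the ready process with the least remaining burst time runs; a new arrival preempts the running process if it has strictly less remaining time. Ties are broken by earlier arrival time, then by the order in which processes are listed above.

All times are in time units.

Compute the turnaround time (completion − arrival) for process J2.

Timeline: | J2 0-4 | J4 4-9 | J3 9-15 | J1 15-26 |
Completion: J1=26  J2=4  J3=15  J4=9
Turnaround (C−A): J1=26  J2=4  J3=14  J4=8
Turnaround(J2) = completion − arrival = 4 − 0 = 4

4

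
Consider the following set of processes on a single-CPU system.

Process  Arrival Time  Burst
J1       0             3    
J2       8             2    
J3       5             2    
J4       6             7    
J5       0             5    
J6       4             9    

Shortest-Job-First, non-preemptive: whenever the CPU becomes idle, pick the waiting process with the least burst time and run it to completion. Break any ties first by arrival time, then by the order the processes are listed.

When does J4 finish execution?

19

Timeline: | J1 0-3 | J5 3-8 | J3 8-10 | J2 10-12 | J4 12-19 | J6 19-28 |
Completion: J1=3  J2=12  J3=10  J4=19  J5=8  J6=28
Turnaround (C−A): J1=3  J2=4  J3=5  J4=13  J5=8  J6=24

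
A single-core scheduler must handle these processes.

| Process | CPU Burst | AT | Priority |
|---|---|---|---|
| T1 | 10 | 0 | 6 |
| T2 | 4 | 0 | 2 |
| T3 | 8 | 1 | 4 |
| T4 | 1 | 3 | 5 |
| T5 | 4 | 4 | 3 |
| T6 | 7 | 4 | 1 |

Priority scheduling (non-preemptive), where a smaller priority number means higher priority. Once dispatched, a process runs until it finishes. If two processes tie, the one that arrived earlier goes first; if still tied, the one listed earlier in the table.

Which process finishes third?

T5

Timeline: | T2 0-4 | T6 4-11 | T5 11-15 | T3 15-23 | T4 23-24 | T1 24-34 |
Completion: T1=34  T2=4  T3=23  T4=24  T5=15  T6=11
Finish order: T2 → T6 → T5 → T3 → T4 → T1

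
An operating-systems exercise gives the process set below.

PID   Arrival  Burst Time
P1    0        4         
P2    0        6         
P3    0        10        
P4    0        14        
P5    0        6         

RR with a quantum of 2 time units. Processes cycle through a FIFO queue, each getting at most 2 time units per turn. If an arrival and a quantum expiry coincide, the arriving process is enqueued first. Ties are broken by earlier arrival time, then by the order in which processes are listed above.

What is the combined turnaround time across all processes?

Schedule: | P1 0-2 | P2 2-4 | P3 4-6 | P4 6-8 | P5 8-10 | P1 10-12 | P2 12-14 | P3 14-16 | P4 16-18 | P5 18-20 | P2 20-22 | P3 22-24 | P4 24-26 | P5 26-28 | P3 28-30 | P4 30-32 | P3 32-34 | P4 34-40 |
Completion: P1=12  P2=22  P3=34  P4=40  P5=28
Turnaround (C−A): P1=12  P2=22  P3=34  P4=40  P5=28
Turnaround = completion − arrival: P1=12, P2=22, P3=34, P4=40, P5=28
Total turnaround = 12 + 22 + 34 + 40 + 28 = 136

136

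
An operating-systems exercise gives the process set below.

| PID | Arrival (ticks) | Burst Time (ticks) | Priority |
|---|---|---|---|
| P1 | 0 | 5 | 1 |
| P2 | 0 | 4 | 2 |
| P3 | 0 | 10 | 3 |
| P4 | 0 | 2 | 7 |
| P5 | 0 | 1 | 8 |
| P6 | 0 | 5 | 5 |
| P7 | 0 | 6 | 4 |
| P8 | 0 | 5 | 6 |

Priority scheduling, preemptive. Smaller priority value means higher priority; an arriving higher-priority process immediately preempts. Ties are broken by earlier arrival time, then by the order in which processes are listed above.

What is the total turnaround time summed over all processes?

Timeline: | P1 0-5 | P2 5-9 | P3 9-19 | P7 19-25 | P6 25-30 | P8 30-35 | P4 35-37 | P5 37-38 |
Completion: P1=5  P2=9  P3=19  P4=37  P5=38  P6=30  P7=25  P8=35
Turnaround = completion − arrival: P1=5, P2=9, P3=19, P4=37, P5=38, P6=30, P7=25, P8=35
Total turnaround = 5 + 9 + 19 + 37 + 38 + 30 + 25 + 35 = 198

198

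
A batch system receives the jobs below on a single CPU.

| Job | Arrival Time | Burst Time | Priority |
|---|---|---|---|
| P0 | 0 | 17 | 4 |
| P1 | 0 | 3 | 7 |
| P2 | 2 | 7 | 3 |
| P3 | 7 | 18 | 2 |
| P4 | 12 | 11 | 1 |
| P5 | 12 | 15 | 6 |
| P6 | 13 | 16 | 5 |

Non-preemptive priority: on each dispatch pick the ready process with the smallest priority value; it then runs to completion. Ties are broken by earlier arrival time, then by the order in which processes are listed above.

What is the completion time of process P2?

53

Gantt: | P0 0-17 | P4 17-28 | P3 28-46 | P2 46-53 | P6 53-69 | P5 69-84 | P1 84-87 |
Completion: P0=17  P1=87  P2=53  P3=46  P4=28  P5=84  P6=69
Turnaround (C−A): P0=17  P1=87  P2=51  P3=39  P4=16  P5=72  P6=56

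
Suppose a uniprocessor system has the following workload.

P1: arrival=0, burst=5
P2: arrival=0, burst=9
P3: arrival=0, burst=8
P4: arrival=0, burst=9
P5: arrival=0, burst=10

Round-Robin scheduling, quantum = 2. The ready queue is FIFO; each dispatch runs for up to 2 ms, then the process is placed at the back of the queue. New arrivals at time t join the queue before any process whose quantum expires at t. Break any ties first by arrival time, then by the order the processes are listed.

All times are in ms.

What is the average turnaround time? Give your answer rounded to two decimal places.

34.40

Schedule: | P1 0-2 | P2 2-4 | P3 4-6 | P4 6-8 | P5 8-10 | P1 10-12 | P2 12-14 | P3 14-16 | P4 16-18 | P5 18-20 | P1 20-21 | P2 21-23 | P3 23-25 | P4 25-27 | P5 27-29 | P2 29-31 | P3 31-33 | P4 33-35 | P5 35-37 | P2 37-38 | P4 38-39 | P5 39-41 |
Completion: P1=21  P2=38  P3=33  P4=39  P5=41
Turnaround (C−A): P1=21  P2=38  P3=33  P4=39  P5=41
Turnaround times: P1=21, P2=38, P3=33, P4=39, P5=41
Average turnaround = (21+38+33+39+41) / 5 = 172/5 = 34.40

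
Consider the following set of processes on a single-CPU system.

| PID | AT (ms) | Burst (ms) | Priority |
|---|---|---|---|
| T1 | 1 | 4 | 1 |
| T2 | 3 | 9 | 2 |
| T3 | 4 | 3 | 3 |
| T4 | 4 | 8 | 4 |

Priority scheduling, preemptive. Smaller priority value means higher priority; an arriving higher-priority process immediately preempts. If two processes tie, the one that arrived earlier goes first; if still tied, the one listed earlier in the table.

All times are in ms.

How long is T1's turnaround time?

4

Schedule: | idle 0-1 | T1 1-5 | T2 5-14 | T3 14-17 | T4 17-25 |
Completion: T1=5  T2=14  T3=17  T4=25
Turnaround (C−A): T1=4  T2=11  T3=13  T4=21
Turnaround(T1) = completion − arrival = 5 − 1 = 4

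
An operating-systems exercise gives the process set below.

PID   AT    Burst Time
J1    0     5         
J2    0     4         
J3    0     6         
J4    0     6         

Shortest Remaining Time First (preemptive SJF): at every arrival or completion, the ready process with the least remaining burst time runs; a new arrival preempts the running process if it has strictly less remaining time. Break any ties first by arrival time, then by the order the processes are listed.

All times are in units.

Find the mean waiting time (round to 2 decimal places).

7.00

Timeline: | J2 0-4 | J1 4-9 | J3 9-15 | J4 15-21 |
Completion: J1=9  J2=4  J3=15  J4=21
Turnaround (C−A): J1=9  J2=4  J3=15  J4=21
Waiting times: J1=4, J2=0, J3=9, J4=15
Average waiting = (4+0+9+15) / 4 = 28/4 = 7.00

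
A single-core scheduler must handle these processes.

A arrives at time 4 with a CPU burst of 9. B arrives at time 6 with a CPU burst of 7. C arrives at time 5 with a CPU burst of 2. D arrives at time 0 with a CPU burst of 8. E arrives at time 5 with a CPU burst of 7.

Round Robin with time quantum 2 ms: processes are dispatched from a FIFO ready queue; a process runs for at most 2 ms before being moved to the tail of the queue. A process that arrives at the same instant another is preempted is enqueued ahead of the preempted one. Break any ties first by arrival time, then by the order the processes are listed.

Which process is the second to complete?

Gantt: | D 0-4 | A 4-6 | D 6-8 | C 8-10 | E 10-12 | B 12-14 | A 14-16 | D 16-18 | E 18-20 | B 20-22 | A 22-24 | E 24-26 | B 26-28 | A 28-30 | E 30-31 | B 31-32 | A 32-33 |
Completion: A=33  B=32  C=10  D=18  E=31
Turnaround (C−A): A=29  B=26  C=5  D=18  E=26
Finish order: C → D → E → B → A

D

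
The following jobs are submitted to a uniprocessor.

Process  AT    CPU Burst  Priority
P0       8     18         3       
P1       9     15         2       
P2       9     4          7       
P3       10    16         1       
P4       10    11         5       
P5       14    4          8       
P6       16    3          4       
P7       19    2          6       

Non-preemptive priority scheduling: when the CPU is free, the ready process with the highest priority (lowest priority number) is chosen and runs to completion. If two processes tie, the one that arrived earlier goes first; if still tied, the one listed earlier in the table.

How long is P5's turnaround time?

67

Gantt: | idle 0-8 | P0 8-26 | P3 26-42 | P1 42-57 | P6 57-60 | P4 60-71 | P7 71-73 | P2 73-77 | P5 77-81 |
Completion: P0=26  P1=57  P2=77  P3=42  P4=71  P5=81  P6=60  P7=73
Turnaround(P5) = completion − arrival = 81 − 14 = 67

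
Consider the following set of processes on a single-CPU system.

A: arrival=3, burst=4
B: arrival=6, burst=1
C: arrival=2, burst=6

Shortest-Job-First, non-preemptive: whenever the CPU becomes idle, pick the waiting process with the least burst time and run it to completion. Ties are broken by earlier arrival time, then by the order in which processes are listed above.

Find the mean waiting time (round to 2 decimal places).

Timeline: | idle 0-2 | C 2-8 | B 8-9 | A 9-13 |
Completion: A=13  B=9  C=8
Waiting times: A=6, B=2, C=0
Average waiting = (6+2+0) / 3 = 8/3 = 2.67

2.67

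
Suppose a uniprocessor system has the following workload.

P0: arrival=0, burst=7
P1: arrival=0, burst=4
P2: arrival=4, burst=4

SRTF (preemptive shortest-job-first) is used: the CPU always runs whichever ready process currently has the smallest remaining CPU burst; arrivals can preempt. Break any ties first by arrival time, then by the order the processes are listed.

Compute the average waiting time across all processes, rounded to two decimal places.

2.67

Timeline: | P1 0-4 | P2 4-8 | P0 8-15 |
Completion: P0=15  P1=4  P2=8
Turnaround (C−A): P0=15  P1=4  P2=4
Waiting times: P0=8, P1=0, P2=0
Average waiting = (8+0+0) / 3 = 8/3 = 2.67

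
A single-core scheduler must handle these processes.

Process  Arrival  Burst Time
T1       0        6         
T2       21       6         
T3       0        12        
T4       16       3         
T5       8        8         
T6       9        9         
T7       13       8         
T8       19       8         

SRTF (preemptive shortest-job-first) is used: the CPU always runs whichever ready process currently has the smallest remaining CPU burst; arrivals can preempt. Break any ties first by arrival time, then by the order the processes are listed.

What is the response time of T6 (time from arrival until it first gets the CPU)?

Schedule: | T1 0-6 | T3 6-8 | T5 8-16 | T4 16-19 | T7 19-27 | T2 27-33 | T8 33-41 | T6 41-50 | T3 50-60 |
Completion: T1=6  T2=33  T3=60  T4=19  T5=16  T6=50  T7=27  T8=41
Turnaround (C−A): T1=6  T2=12  T3=60  T4=3  T5=8  T6=41  T7=14  T8=22
Response(T6) = first start − arrival = 41 − 9 = 32

32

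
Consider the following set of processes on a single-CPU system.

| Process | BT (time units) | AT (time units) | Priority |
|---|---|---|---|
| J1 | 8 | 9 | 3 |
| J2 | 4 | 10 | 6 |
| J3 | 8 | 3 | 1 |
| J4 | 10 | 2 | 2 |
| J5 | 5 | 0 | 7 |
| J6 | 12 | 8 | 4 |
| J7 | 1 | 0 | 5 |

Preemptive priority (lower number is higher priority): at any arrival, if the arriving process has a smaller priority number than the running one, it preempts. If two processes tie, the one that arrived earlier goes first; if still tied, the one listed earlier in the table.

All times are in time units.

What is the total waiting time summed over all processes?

112

Timeline: | J7 0-1 | J5 1-2 | J4 2-3 | J3 3-11 | J4 11-20 | J1 20-28 | J6 28-40 | J2 40-44 | J5 44-48 |
Completion: J1=28  J2=44  J3=11  J4=20  J5=48  J6=40  J7=1
Turnaround (C−A): J1=19  J2=34  J3=8  J4=18  J5=48  J6=32  J7=1
Waiting = turnaround − burst: J1=11, J2=30, J3=0, J4=8, J5=43, J6=20, J7=0
Total waiting = 11 + 30 + 0 + 8 + 43 + 20 + 0 = 112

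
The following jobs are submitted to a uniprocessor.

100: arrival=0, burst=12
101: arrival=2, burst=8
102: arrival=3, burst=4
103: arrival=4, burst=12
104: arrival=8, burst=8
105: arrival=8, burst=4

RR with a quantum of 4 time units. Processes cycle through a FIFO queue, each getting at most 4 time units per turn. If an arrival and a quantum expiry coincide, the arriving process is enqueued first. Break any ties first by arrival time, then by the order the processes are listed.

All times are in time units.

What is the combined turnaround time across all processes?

179

Schedule: | 100 0-4 | 101 4-8 | 102 8-12 | 103 12-16 | 100 16-20 | 104 20-24 | 105 24-28 | 101 28-32 | 103 32-36 | 100 36-40 | 104 40-44 | 103 44-48 |
Completion: 100=40  101=32  102=12  103=48  104=44  105=28
Turnaround (C−A): 100=40  101=30  102=9  103=44  104=36  105=20
Turnaround = completion − arrival: 100=40, 101=30, 102=9, 103=44, 104=36, 105=20
Total turnaround = 40 + 30 + 9 + 44 + 36 + 20 = 179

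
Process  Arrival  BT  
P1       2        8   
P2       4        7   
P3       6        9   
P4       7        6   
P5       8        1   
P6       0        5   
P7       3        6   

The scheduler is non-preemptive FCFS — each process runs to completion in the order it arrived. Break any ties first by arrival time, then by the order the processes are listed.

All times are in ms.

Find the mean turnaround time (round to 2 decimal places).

Gantt: | P6 0-5 | P1 5-13 | P7 13-19 | P2 19-26 | P3 26-35 | P4 35-41 | P5 41-42 |
Completion: P1=13  P2=26  P3=35  P4=41  P5=42  P6=5  P7=19
Turnaround (C−A): P1=11  P2=22  P3=29  P4=34  P5=34  P6=5  P7=16
Turnaround times: P1=11, P2=22, P3=29, P4=34, P5=34, P6=5, P7=16
Average turnaround = (11+22+29+34+34+5+16) / 7 = 151/7 = 21.57

21.57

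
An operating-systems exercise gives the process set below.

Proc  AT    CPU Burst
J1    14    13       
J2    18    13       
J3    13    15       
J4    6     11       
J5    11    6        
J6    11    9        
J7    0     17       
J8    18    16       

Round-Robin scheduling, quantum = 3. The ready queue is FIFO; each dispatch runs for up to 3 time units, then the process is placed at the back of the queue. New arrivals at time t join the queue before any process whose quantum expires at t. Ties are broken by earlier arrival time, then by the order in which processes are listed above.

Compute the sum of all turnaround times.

524

Gantt: | J7 0-6 | J4 6-9 | J7 9-12 | J4 12-15 | J5 15-18 | J6 18-21 | J7 21-24 | J3 24-27 | J1 27-30 | J4 30-33 | J2 33-36 | J8 36-39 | J5 39-42 | J6 42-45 | J7 45-48 | J3 48-51 | J1 51-54 | J4 54-56 | J2 56-59 | J8 59-62 | J6 62-65 | J7 65-67 | J3 67-70 | J1 70-73 | J2 73-76 | J8 76-79 | J3 79-82 | J1 82-85 | J2 85-88 | J8 88-91 | J3 91-94 | J1 94-95 | J2 95-96 | J8 96-100 |
Completion: J1=95  J2=96  J3=94  J4=56  J5=42  J6=65  J7=67  J8=100
Turnaround (C−A): J1=81  J2=78  J3=81  J4=50  J5=31  J6=54  J7=67  J8=82
Turnaround = completion − arrival: J1=81, J2=78, J3=81, J4=50, J5=31, J6=54, J7=67, J8=82
Total turnaround = 81 + 78 + 81 + 50 + 31 + 54 + 67 + 82 = 524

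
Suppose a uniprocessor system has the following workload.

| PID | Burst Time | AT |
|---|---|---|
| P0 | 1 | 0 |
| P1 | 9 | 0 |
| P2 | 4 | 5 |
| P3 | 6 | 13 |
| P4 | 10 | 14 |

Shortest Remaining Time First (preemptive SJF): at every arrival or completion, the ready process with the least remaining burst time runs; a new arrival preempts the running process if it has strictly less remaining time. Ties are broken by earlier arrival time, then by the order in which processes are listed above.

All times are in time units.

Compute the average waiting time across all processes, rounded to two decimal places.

2.40

Gantt: | P0 0-1 | P1 1-5 | P2 5-9 | P1 9-14 | P3 14-20 | P4 20-30 |
Completion: P0=1  P1=14  P2=9  P3=20  P4=30
Turnaround (C−A): P0=1  P1=14  P2=4  P3=7  P4=16
Waiting times: P0=0, P1=5, P2=0, P3=1, P4=6
Average waiting = (0+5+0+1+6) / 5 = 12/5 = 2.40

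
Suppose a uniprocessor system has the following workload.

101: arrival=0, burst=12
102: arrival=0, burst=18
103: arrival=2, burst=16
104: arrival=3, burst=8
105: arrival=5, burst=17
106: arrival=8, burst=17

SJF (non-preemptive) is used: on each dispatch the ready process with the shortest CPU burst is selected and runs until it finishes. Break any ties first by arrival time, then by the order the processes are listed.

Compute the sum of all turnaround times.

Gantt: | 101 0-12 | 104 12-20 | 103 20-36 | 105 36-53 | 106 53-70 | 102 70-88 |
Completion: 101=12  102=88  103=36  104=20  105=53  106=70
Turnaround (C−A): 101=12  102=88  103=34  104=17  105=48  106=62
Turnaround = completion − arrival: 101=12, 102=88, 103=34, 104=17, 105=48, 106=62
Total turnaround = 12 + 88 + 34 + 17 + 48 + 62 = 261

261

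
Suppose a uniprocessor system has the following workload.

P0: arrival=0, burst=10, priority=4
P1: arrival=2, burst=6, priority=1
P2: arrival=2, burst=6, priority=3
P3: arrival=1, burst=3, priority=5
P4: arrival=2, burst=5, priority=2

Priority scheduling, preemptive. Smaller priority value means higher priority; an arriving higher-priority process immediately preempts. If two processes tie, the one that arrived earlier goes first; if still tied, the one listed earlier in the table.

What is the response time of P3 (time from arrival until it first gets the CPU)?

Schedule: | P0 0-2 | P1 2-8 | P4 8-13 | P2 13-19 | P0 19-27 | P3 27-30 |
Completion: P0=27  P1=8  P2=19  P3=30  P4=13
Response(P3) = first start − arrival = 27 − 1 = 26

26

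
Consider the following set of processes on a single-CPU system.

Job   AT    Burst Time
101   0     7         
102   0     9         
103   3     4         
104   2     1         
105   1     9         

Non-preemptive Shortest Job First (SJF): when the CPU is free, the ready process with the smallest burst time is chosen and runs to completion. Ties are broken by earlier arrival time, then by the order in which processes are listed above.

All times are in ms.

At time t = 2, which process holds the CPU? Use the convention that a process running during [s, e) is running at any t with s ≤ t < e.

Schedule: | 101 0-7 | 104 7-8 | 103 8-12 | 102 12-21 | 105 21-30 |
Completion: 101=7  102=21  103=12  104=8  105=30
Turnaround (C−A): 101=7  102=21  103=9  104=6  105=29

101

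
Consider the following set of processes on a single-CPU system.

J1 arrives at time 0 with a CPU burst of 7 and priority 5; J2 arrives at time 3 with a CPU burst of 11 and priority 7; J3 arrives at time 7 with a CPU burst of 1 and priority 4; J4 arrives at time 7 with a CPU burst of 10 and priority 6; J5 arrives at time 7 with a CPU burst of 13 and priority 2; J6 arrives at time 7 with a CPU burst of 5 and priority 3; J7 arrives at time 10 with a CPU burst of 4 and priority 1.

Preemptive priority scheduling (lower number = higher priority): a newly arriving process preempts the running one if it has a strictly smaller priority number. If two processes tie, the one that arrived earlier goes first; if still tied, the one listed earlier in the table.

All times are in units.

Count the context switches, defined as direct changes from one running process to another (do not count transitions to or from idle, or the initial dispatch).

Schedule: | J1 0-7 | J5 7-10 | J7 10-14 | J5 14-24 | J6 24-29 | J3 29-30 | J4 30-40 | J2 40-51 |
Completion: J1=7  J2=51  J3=30  J4=40  J5=24  J6=29  J7=14

7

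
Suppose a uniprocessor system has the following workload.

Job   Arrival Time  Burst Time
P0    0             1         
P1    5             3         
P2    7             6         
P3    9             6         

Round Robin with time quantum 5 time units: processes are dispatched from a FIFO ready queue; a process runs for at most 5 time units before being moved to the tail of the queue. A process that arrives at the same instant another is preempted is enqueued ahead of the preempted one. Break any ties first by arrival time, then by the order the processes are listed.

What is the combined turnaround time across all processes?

27

Schedule: | P0 0-1 | idle 1-5 | P1 5-8 | P2 8-13 | P3 13-18 | P2 18-19 | P3 19-20 |
Completion: P0=1  P1=8  P2=19  P3=20
Turnaround = completion − arrival: P0=1, P1=3, P2=12, P3=11
Total turnaround = 1 + 3 + 12 + 11 = 27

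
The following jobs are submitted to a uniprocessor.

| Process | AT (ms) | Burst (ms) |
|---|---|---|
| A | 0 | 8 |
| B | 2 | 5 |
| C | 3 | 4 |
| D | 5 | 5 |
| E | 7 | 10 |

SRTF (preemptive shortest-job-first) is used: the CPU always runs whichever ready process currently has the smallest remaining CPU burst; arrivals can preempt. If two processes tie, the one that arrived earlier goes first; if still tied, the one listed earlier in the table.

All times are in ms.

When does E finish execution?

Timeline: | A 0-2 | B 2-7 | C 7-11 | D 11-16 | A 16-22 | E 22-32 |
Completion: A=22  B=7  C=11  D=16  E=32
Turnaround (C−A): A=22  B=5  C=8  D=11  E=25

32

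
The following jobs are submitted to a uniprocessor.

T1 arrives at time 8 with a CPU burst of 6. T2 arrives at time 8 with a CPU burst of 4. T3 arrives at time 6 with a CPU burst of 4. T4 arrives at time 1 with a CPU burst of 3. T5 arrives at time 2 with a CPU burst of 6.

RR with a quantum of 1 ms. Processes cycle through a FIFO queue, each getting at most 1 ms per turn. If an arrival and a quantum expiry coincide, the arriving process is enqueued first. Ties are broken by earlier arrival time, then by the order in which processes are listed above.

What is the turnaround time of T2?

Gantt: | idle 0-1 | T4 1-2 | T5 2-3 | T4 3-4 | T5 4-5 | T4 5-6 | T5 6-7 | T3 7-8 | T5 8-9 | T1 9-10 | T2 10-11 | T3 11-12 | T5 12-13 | T1 13-14 | T2 14-15 | T3 15-16 | T5 16-17 | T1 17-18 | T2 18-19 | T3 19-20 | T1 20-21 | T2 21-22 | T1 22-24 |
Completion: T1=24  T2=22  T3=20  T4=6  T5=17
Turnaround (C−A): T1=16  T2=14  T3=14  T4=5  T5=15
Turnaround(T2) = completion − arrival = 22 − 8 = 14

14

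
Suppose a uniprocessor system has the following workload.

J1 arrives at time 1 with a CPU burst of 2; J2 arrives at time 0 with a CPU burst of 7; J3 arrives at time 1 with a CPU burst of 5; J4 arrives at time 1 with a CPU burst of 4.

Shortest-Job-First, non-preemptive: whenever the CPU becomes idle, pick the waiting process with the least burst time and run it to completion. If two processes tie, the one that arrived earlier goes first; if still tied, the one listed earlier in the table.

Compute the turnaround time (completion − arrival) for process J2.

Timeline: | J2 0-7 | J1 7-9 | J4 9-13 | J3 13-18 |
Completion: J1=9  J2=7  J3=18  J4=13
Turnaround (C−A): J1=8  J2=7  J3=17  J4=12
Turnaround(J2) = completion − arrival = 7 − 0 = 7

7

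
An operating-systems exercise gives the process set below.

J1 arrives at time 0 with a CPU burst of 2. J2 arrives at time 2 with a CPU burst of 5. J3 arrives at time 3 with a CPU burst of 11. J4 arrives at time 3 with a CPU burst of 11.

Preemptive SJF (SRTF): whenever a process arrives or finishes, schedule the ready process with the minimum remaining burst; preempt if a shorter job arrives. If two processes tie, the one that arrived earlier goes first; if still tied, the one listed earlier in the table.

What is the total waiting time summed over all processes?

Timeline: | J1 0-2 | J2 2-7 | J3 7-18 | J4 18-29 |
Completion: J1=2  J2=7  J3=18  J4=29
Turnaround (C−A): J1=2  J2=5  J3=15  J4=26
Waiting = turnaround − burst: J1=0, J2=0, J3=4, J4=15
Total waiting = 0 + 0 + 4 + 15 = 19

19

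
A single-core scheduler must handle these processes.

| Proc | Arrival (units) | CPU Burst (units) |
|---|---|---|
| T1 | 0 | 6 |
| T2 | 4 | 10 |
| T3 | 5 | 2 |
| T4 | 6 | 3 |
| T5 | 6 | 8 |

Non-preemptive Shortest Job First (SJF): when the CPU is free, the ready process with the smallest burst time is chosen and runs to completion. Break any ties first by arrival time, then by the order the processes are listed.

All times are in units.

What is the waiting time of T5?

5

Gantt: | T1 0-6 | T3 6-8 | T4 8-11 | T5 11-19 | T2 19-29 |
Completion: T1=6  T2=29  T3=8  T4=11  T5=19
Waiting(T5) = turnaround − burst = 13 − 8 = 5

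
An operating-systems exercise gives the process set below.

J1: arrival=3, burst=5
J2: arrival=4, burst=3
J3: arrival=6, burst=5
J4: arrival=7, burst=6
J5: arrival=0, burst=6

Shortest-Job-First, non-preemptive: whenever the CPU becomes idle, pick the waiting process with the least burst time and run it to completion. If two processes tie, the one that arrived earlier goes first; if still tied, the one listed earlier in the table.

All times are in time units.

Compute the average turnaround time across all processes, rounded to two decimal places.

Schedule: | J5 0-6 | J2 6-9 | J1 9-14 | J3 14-19 | J4 19-25 |
Completion: J1=14  J2=9  J3=19  J4=25  J5=6
Turnaround times: J1=11, J2=5, J3=13, J4=18, J5=6
Average turnaround = (11+5+13+18+6) / 5 = 53/5 = 10.60

10.60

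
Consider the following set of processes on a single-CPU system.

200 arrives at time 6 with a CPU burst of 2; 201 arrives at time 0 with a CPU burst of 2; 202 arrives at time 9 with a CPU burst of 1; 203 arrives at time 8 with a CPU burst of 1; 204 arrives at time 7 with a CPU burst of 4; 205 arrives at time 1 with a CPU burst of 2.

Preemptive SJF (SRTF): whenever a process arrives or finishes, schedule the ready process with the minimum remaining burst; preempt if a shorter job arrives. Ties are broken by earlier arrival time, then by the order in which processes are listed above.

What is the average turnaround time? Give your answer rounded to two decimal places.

Schedule: | 201 0-2 | 205 2-4 | idle 4-6 | 200 6-8 | 203 8-9 | 202 9-10 | 204 10-14 |
Completion: 200=8  201=2  202=10  203=9  204=14  205=4
Turnaround (C−A): 200=2  201=2  202=1  203=1  204=7  205=3
Turnaround times: 200=2, 201=2, 202=1, 203=1, 204=7, 205=3
Average turnaround = (2+2+1+1+7+3) / 6 = 16/6 = 2.67

2.67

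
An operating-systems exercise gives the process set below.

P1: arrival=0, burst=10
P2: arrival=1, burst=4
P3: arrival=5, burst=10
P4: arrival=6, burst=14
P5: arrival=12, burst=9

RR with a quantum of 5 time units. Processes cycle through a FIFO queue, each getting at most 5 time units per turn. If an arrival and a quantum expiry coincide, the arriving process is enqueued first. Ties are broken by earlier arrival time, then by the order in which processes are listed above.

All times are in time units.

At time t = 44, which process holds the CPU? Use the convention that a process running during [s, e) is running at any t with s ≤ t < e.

P4

Gantt: | P1 0-5 | P2 5-9 | P3 9-14 | P1 14-19 | P4 19-24 | P5 24-29 | P3 29-34 | P4 34-39 | P5 39-43 | P4 43-47 |
Completion: P1=19  P2=9  P3=34  P4=47  P5=43
Turnaround (C−A): P1=19  P2=8  P3=29  P4=41  P5=31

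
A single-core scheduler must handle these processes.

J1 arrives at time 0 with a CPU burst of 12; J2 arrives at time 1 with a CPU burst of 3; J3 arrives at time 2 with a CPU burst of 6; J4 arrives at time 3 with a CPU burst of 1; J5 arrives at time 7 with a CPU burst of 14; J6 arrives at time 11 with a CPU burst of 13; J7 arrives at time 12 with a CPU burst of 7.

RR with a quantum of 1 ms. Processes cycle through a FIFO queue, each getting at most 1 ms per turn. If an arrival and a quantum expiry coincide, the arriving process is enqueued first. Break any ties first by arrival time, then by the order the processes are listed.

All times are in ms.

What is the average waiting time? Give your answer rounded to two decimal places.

Schedule: | J1 0-1 | J2 1-2 | J1 2-3 | J3 3-4 | J2 4-5 | J4 5-6 | J1 6-7 | J3 7-8 | J2 8-9 | J5 9-10 | J1 10-11 | J3 11-12 | J5 12-13 | J6 13-14 | J1 14-15 | J7 15-16 | J3 16-17 | J5 17-18 | J6 18-19 | J1 19-20 | J7 20-21 | J3 21-22 | J5 22-23 | J6 23-24 | J1 24-25 | J7 25-26 | J3 26-27 | J5 27-28 | J6 28-29 | J1 29-30 | J7 30-31 | J5 31-32 | J6 32-33 | J1 33-34 | J7 34-35 | J5 35-36 | J6 36-37 | J1 37-38 | J7 38-39 | J5 39-40 | J6 40-41 | J1 41-42 | J7 42-43 | J5 43-44 | J6 44-45 | J1 45-46 | J5 46-47 | J6 47-48 | J5 48-49 | J6 49-50 | J5 50-51 | J6 51-52 | J5 52-53 | J6 53-54 | J5 54-55 | J6 55-56 |
Completion: J1=46  J2=9  J3=27  J4=6  J5=55  J6=56  J7=43
Waiting times: J1=34, J2=5, J3=19, J4=2, J5=34, J6=32, J7=24
Average waiting = (34+5+19+2+34+32+24) / 7 = 150/7 = 21.43

21.43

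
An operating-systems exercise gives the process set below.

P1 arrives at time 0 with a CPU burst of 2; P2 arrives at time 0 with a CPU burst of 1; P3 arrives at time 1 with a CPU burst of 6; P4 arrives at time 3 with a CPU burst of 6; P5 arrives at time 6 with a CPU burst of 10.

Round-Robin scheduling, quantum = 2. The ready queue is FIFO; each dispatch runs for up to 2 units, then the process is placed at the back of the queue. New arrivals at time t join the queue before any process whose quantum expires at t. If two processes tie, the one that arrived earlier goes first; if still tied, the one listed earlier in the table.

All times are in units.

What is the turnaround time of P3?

Gantt: | P1 0-2 | P2 2-3 | P3 3-5 | P4 5-7 | P3 7-9 | P5 9-11 | P4 11-13 | P3 13-15 | P5 15-17 | P4 17-19 | P5 19-25 |
Completion: P1=2  P2=3  P3=15  P4=19  P5=25
Turnaround (C−A): P1=2  P2=3  P3=14  P4=16  P5=19
Turnaround(P3) = completion − arrival = 15 − 1 = 14

14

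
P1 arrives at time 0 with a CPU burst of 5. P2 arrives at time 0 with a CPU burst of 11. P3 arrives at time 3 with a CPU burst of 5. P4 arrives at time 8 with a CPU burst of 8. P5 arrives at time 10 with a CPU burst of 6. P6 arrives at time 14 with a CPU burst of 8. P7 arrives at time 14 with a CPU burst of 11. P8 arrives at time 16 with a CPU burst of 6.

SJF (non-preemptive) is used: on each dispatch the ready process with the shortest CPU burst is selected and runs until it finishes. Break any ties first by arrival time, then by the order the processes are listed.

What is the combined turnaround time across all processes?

165

Schedule: | P1 0-5 | P3 5-10 | P5 10-16 | P8 16-22 | P4 22-30 | P6 30-38 | P2 38-49 | P7 49-60 |
Completion: P1=5  P2=49  P3=10  P4=30  P5=16  P6=38  P7=60  P8=22
Turnaround = completion − arrival: P1=5, P2=49, P3=7, P4=22, P5=6, P6=24, P7=46, P8=6
Total turnaround = 5 + 49 + 7 + 22 + 6 + 24 + 46 + 6 = 165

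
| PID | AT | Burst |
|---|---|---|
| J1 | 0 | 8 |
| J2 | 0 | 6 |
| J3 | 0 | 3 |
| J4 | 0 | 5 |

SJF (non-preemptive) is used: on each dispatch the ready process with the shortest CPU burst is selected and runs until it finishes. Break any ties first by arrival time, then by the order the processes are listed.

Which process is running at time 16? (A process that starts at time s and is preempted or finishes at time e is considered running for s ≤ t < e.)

J1

Timeline: | J3 0-3 | J4 3-8 | J2 8-14 | J1 14-22 |
Completion: J1=22  J2=14  J3=3  J4=8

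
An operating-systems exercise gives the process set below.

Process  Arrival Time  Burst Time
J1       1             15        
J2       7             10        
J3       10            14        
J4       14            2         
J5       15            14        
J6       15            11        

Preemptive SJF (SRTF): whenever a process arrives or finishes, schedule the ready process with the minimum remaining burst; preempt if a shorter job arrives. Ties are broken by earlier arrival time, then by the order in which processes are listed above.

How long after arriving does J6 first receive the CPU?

13

Gantt: | idle 0-1 | J1 1-16 | J4 16-18 | J2 18-28 | J6 28-39 | J3 39-53 | J5 53-67 |
Completion: J1=16  J2=28  J3=53  J4=18  J5=67  J6=39
Turnaround (C−A): J1=15  J2=21  J3=43  J4=4  J5=52  J6=24
Response(J6) = first start − arrival = 28 − 15 = 13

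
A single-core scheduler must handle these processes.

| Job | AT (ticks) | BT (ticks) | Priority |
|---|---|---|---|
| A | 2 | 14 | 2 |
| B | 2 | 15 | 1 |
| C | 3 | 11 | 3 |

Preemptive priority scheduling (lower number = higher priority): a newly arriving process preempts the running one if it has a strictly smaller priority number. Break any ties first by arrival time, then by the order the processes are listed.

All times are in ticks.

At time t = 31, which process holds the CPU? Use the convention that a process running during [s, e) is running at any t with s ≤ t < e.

Timeline: | idle 0-2 | B 2-17 | A 17-31 | C 31-42 |
Completion: A=31  B=17  C=42

C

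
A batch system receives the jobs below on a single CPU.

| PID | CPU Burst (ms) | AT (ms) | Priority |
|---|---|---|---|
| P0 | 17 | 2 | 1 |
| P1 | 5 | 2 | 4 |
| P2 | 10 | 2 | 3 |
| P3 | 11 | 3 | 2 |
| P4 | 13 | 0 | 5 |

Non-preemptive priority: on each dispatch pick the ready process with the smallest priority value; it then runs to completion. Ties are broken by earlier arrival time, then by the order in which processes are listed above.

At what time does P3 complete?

41

Timeline: | P4 0-13 | P0 13-30 | P3 30-41 | P2 41-51 | P1 51-56 |
Completion: P0=30  P1=56  P2=51  P3=41  P4=13
Turnaround (C−A): P0=28  P1=54  P2=49  P3=38  P4=13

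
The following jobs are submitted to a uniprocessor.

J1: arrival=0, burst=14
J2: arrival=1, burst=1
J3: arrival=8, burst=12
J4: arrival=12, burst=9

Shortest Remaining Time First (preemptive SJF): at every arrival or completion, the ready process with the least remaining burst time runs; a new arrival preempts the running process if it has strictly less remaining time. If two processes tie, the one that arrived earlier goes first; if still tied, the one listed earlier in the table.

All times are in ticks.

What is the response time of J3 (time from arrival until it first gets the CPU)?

Schedule: | J1 0-1 | J2 1-2 | J1 2-15 | J4 15-24 | J3 24-36 |
Completion: J1=15  J2=2  J3=36  J4=24
Turnaround (C−A): J1=15  J2=1  J3=28  J4=12
Response(J3) = first start − arrival = 24 − 8 = 16

16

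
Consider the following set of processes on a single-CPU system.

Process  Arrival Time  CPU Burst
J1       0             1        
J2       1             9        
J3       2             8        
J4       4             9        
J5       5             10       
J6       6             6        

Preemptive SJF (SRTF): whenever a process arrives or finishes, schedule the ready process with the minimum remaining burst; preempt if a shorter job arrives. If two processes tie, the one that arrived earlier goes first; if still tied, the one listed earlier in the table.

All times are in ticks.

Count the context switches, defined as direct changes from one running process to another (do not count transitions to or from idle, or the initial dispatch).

Schedule: | J1 0-1 | J2 1-10 | J6 10-16 | J3 16-24 | J4 24-33 | J5 33-43 |
Completion: J1=1  J2=10  J3=24  J4=33  J5=43  J6=16
Turnaround (C−A): J1=1  J2=9  J3=22  J4=29  J5=38  J6=10

5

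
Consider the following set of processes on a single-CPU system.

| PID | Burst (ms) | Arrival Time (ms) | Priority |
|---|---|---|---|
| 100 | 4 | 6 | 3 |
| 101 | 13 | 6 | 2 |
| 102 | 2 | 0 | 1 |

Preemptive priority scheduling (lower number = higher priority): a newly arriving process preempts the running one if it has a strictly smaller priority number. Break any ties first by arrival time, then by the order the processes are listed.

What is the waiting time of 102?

Timeline: | 102 0-2 | idle 2-6 | 101 6-19 | 100 19-23 |
Completion: 100=23  101=19  102=2
Waiting(102) = turnaround − burst = 2 − 2 = 0

0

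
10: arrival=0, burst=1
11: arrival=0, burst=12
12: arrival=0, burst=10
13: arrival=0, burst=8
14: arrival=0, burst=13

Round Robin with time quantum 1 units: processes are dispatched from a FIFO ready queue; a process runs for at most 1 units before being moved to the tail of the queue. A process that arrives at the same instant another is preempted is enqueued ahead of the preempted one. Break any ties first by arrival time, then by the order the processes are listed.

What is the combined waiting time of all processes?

Schedule: | 10 0-1 | 11 1-2 | 12 2-3 | 13 3-4 | 14 4-5 | 11 5-6 | 12 6-7 | 13 7-8 | 14 8-9 | 11 9-10 | 12 10-11 | 13 11-12 | 14 12-13 | 11 13-14 | 12 14-15 | 13 15-16 | 14 16-17 | 11 17-18 | 12 18-19 | 13 19-20 | 14 20-21 | 11 21-22 | 12 22-23 | 13 23-24 | 14 24-25 | 11 25-26 | 12 26-27 | 13 27-28 | 14 28-29 | 11 29-30 | 12 30-31 | 13 31-32 | 14 32-33 | 11 33-34 | 12 34-35 | 14 35-36 | 11 36-37 | 12 37-38 | 14 38-39 | 11 39-40 | 14 40-41 | 11 41-42 | 14 42-44 |
Completion: 10=1  11=42  12=38  13=32  14=44
Turnaround (C−A): 10=1  11=42  12=38  13=32  14=44
Waiting = turnaround − burst: 10=0, 11=30, 12=28, 13=24, 14=31
Total waiting = 0 + 30 + 28 + 24 + 31 = 113

113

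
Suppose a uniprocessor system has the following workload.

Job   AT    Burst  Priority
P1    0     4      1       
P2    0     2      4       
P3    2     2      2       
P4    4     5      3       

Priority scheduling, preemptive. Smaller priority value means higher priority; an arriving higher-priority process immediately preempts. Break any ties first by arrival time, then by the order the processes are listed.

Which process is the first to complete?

Schedule: | P1 0-4 | P3 4-6 | P4 6-11 | P2 11-13 |
Completion: P1=4  P2=13  P3=6  P4=11
Finish order: P1 → P3 → P4 → P2

P1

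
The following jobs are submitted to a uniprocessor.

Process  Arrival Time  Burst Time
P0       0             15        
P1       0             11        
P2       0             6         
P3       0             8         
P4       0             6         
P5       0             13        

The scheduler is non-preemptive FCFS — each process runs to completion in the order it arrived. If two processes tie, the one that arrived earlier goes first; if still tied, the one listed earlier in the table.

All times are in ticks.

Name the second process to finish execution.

Timeline: | P0 0-15 | P1 15-26 | P2 26-32 | P3 32-40 | P4 40-46 | P5 46-59 |
Completion: P0=15  P1=26  P2=32  P3=40  P4=46  P5=59
Turnaround (C−A): P0=15  P1=26  P2=32  P3=40  P4=46  P5=59
Finish order: P0 → P1 → P2 → P3 → P4 → P5

P1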